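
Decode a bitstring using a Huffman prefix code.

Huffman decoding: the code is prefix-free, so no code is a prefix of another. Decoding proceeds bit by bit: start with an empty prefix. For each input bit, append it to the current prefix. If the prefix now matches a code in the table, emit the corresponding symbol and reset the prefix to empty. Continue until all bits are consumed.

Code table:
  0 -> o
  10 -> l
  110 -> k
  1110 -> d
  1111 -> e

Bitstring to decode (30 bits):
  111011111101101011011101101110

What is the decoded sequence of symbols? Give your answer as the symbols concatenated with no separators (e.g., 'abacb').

Bit 0: prefix='1' (no match yet)
Bit 1: prefix='11' (no match yet)
Bit 2: prefix='111' (no match yet)
Bit 3: prefix='1110' -> emit 'd', reset
Bit 4: prefix='1' (no match yet)
Bit 5: prefix='11' (no match yet)
Bit 6: prefix='111' (no match yet)
Bit 7: prefix='1111' -> emit 'e', reset
Bit 8: prefix='1' (no match yet)
Bit 9: prefix='11' (no match yet)
Bit 10: prefix='110' -> emit 'k', reset
Bit 11: prefix='1' (no match yet)
Bit 12: prefix='11' (no match yet)
Bit 13: prefix='110' -> emit 'k', reset
Bit 14: prefix='1' (no match yet)
Bit 15: prefix='10' -> emit 'l', reset
Bit 16: prefix='1' (no match yet)
Bit 17: prefix='11' (no match yet)
Bit 18: prefix='110' -> emit 'k', reset
Bit 19: prefix='1' (no match yet)
Bit 20: prefix='11' (no match yet)
Bit 21: prefix='111' (no match yet)
Bit 22: prefix='1110' -> emit 'd', reset
Bit 23: prefix='1' (no match yet)
Bit 24: prefix='11' (no match yet)
Bit 25: prefix='110' -> emit 'k', reset
Bit 26: prefix='1' (no match yet)
Bit 27: prefix='11' (no match yet)
Bit 28: prefix='111' (no match yet)
Bit 29: prefix='1110' -> emit 'd', reset

Answer: dekklkdkd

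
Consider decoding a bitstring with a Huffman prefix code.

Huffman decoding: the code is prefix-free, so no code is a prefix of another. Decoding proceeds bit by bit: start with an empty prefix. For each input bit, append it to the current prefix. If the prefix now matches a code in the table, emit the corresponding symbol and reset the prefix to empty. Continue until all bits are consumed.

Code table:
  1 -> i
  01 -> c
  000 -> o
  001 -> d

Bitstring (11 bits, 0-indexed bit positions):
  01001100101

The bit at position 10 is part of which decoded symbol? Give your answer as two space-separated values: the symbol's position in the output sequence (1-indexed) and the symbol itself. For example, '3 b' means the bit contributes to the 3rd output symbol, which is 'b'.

Answer: 5 c

Derivation:
Bit 0: prefix='0' (no match yet)
Bit 1: prefix='01' -> emit 'c', reset
Bit 2: prefix='0' (no match yet)
Bit 3: prefix='00' (no match yet)
Bit 4: prefix='001' -> emit 'd', reset
Bit 5: prefix='1' -> emit 'i', reset
Bit 6: prefix='0' (no match yet)
Bit 7: prefix='00' (no match yet)
Bit 8: prefix='001' -> emit 'd', reset
Bit 9: prefix='0' (no match yet)
Bit 10: prefix='01' -> emit 'c', reset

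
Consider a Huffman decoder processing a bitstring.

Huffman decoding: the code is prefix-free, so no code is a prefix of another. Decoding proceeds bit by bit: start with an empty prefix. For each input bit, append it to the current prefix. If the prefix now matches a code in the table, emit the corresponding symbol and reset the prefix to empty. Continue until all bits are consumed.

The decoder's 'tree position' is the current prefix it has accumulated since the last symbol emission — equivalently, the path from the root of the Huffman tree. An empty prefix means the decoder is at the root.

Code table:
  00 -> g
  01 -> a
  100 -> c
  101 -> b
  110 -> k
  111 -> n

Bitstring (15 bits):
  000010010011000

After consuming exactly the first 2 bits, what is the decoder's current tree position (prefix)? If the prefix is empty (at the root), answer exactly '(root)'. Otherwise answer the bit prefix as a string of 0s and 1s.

Answer: (root)

Derivation:
Bit 0: prefix='0' (no match yet)
Bit 1: prefix='00' -> emit 'g', reset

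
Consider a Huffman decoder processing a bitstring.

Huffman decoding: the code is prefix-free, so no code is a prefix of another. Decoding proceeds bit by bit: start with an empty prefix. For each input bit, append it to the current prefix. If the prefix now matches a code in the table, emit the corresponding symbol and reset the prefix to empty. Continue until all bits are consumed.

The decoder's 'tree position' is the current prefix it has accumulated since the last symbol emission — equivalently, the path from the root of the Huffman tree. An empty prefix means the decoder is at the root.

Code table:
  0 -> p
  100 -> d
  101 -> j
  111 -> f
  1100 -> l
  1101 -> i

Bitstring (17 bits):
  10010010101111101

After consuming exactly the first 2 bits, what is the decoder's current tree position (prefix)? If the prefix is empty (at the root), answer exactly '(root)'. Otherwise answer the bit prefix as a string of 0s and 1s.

Answer: 10

Derivation:
Bit 0: prefix='1' (no match yet)
Bit 1: prefix='10' (no match yet)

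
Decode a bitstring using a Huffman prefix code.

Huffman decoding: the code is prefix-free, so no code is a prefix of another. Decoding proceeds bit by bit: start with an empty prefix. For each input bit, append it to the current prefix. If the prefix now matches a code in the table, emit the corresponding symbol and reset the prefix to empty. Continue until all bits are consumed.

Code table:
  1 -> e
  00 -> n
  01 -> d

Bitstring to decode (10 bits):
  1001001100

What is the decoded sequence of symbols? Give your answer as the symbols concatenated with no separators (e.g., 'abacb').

Bit 0: prefix='1' -> emit 'e', reset
Bit 1: prefix='0' (no match yet)
Bit 2: prefix='00' -> emit 'n', reset
Bit 3: prefix='1' -> emit 'e', reset
Bit 4: prefix='0' (no match yet)
Bit 5: prefix='00' -> emit 'n', reset
Bit 6: prefix='1' -> emit 'e', reset
Bit 7: prefix='1' -> emit 'e', reset
Bit 8: prefix='0' (no match yet)
Bit 9: prefix='00' -> emit 'n', reset

Answer: eneneen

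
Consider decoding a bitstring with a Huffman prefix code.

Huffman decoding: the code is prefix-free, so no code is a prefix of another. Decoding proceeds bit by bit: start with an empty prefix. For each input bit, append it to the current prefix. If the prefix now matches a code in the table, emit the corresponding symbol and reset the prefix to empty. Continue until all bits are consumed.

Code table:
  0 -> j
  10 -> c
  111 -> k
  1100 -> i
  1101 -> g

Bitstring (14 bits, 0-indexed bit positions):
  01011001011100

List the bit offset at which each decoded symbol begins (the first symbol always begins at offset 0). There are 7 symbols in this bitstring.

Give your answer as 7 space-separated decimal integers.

Answer: 0 1 3 7 9 12 13

Derivation:
Bit 0: prefix='0' -> emit 'j', reset
Bit 1: prefix='1' (no match yet)
Bit 2: prefix='10' -> emit 'c', reset
Bit 3: prefix='1' (no match yet)
Bit 4: prefix='11' (no match yet)
Bit 5: prefix='110' (no match yet)
Bit 6: prefix='1100' -> emit 'i', reset
Bit 7: prefix='1' (no match yet)
Bit 8: prefix='10' -> emit 'c', reset
Bit 9: prefix='1' (no match yet)
Bit 10: prefix='11' (no match yet)
Bit 11: prefix='111' -> emit 'k', reset
Bit 12: prefix='0' -> emit 'j', reset
Bit 13: prefix='0' -> emit 'j', reset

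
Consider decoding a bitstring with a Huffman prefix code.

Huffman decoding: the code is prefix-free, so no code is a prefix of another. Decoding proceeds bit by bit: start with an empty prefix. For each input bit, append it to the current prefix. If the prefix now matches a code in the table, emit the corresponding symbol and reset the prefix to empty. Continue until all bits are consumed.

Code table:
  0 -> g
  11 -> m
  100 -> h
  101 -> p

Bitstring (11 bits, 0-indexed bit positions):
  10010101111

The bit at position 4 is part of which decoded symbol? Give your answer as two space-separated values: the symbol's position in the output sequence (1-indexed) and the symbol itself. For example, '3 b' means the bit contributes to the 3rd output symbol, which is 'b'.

Bit 0: prefix='1' (no match yet)
Bit 1: prefix='10' (no match yet)
Bit 2: prefix='100' -> emit 'h', reset
Bit 3: prefix='1' (no match yet)
Bit 4: prefix='10' (no match yet)
Bit 5: prefix='101' -> emit 'p', reset
Bit 6: prefix='0' -> emit 'g', reset
Bit 7: prefix='1' (no match yet)
Bit 8: prefix='11' -> emit 'm', reset

Answer: 2 p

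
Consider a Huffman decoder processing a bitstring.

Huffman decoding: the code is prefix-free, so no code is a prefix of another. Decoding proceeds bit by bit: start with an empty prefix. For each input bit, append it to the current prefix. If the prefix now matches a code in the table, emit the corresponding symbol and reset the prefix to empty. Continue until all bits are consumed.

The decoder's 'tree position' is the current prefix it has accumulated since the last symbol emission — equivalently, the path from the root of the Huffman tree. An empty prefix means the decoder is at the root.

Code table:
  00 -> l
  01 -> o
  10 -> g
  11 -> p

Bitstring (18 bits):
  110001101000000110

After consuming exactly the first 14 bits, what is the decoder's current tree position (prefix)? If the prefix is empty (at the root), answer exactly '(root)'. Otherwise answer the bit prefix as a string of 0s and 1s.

Bit 0: prefix='1' (no match yet)
Bit 1: prefix='11' -> emit 'p', reset
Bit 2: prefix='0' (no match yet)
Bit 3: prefix='00' -> emit 'l', reset
Bit 4: prefix='0' (no match yet)
Bit 5: prefix='01' -> emit 'o', reset
Bit 6: prefix='1' (no match yet)
Bit 7: prefix='10' -> emit 'g', reset
Bit 8: prefix='1' (no match yet)
Bit 9: prefix='10' -> emit 'g', reset
Bit 10: prefix='0' (no match yet)
Bit 11: prefix='00' -> emit 'l', reset
Bit 12: prefix='0' (no match yet)
Bit 13: prefix='00' -> emit 'l', reset

Answer: (root)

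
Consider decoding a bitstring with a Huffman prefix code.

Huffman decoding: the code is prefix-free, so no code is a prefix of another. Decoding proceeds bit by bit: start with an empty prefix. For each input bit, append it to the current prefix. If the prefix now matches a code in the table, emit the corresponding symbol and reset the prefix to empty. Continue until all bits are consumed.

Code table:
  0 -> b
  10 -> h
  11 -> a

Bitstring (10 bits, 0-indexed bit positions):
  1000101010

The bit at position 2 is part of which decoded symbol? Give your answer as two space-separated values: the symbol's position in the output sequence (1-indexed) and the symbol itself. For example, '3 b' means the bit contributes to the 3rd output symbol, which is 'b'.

Answer: 2 b

Derivation:
Bit 0: prefix='1' (no match yet)
Bit 1: prefix='10' -> emit 'h', reset
Bit 2: prefix='0' -> emit 'b', reset
Bit 3: prefix='0' -> emit 'b', reset
Bit 4: prefix='1' (no match yet)
Bit 5: prefix='10' -> emit 'h', reset
Bit 6: prefix='1' (no match yet)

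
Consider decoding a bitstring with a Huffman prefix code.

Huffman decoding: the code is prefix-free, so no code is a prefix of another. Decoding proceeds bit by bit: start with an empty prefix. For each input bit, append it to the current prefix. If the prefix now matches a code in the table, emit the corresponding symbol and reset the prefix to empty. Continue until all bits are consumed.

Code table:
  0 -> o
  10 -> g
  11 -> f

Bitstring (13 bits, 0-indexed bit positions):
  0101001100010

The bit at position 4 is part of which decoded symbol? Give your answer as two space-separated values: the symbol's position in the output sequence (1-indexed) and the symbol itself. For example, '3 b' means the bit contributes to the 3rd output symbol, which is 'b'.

Bit 0: prefix='0' -> emit 'o', reset
Bit 1: prefix='1' (no match yet)
Bit 2: prefix='10' -> emit 'g', reset
Bit 3: prefix='1' (no match yet)
Bit 4: prefix='10' -> emit 'g', reset
Bit 5: prefix='0' -> emit 'o', reset
Bit 6: prefix='1' (no match yet)
Bit 7: prefix='11' -> emit 'f', reset
Bit 8: prefix='0' -> emit 'o', reset

Answer: 3 g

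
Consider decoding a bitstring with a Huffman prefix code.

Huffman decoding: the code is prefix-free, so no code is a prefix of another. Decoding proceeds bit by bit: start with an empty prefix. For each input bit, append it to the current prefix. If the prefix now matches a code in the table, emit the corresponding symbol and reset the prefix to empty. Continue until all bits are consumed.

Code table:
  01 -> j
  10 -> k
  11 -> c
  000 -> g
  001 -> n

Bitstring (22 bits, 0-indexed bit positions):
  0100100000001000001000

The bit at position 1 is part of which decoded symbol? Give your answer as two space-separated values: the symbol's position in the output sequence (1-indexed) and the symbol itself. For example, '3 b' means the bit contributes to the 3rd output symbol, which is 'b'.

Bit 0: prefix='0' (no match yet)
Bit 1: prefix='01' -> emit 'j', reset
Bit 2: prefix='0' (no match yet)
Bit 3: prefix='00' (no match yet)
Bit 4: prefix='001' -> emit 'n', reset
Bit 5: prefix='0' (no match yet)

Answer: 1 j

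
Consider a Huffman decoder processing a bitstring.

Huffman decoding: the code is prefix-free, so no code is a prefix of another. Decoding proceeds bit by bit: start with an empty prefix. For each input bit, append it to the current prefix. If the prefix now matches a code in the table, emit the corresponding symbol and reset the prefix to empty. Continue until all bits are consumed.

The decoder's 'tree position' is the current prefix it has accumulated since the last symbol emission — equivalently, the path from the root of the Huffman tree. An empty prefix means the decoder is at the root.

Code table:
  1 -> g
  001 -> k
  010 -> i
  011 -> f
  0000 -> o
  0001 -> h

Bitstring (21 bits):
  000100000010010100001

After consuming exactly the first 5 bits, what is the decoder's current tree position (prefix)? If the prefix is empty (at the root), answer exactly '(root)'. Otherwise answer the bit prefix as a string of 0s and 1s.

Bit 0: prefix='0' (no match yet)
Bit 1: prefix='00' (no match yet)
Bit 2: prefix='000' (no match yet)
Bit 3: prefix='0001' -> emit 'h', reset
Bit 4: prefix='0' (no match yet)

Answer: 0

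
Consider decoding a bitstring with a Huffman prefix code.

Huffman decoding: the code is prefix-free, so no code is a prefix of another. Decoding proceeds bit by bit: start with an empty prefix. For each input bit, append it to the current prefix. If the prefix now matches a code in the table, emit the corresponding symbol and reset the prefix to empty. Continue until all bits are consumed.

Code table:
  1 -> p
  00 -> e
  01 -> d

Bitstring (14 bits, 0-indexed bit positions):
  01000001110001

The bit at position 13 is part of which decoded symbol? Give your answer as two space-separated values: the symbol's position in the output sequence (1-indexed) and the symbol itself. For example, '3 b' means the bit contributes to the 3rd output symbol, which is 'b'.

Answer: 8 d

Derivation:
Bit 0: prefix='0' (no match yet)
Bit 1: prefix='01' -> emit 'd', reset
Bit 2: prefix='0' (no match yet)
Bit 3: prefix='00' -> emit 'e', reset
Bit 4: prefix='0' (no match yet)
Bit 5: prefix='00' -> emit 'e', reset
Bit 6: prefix='0' (no match yet)
Bit 7: prefix='01' -> emit 'd', reset
Bit 8: prefix='1' -> emit 'p', reset
Bit 9: prefix='1' -> emit 'p', reset
Bit 10: prefix='0' (no match yet)
Bit 11: prefix='00' -> emit 'e', reset
Bit 12: prefix='0' (no match yet)
Bit 13: prefix='01' -> emit 'd', reset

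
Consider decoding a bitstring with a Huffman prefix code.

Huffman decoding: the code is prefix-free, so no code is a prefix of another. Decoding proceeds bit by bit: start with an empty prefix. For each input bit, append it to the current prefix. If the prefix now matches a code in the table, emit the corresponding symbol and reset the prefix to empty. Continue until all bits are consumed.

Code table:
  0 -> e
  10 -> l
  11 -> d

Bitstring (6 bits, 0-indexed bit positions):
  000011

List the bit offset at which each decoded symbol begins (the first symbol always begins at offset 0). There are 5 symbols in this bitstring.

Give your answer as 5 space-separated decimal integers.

Bit 0: prefix='0' -> emit 'e', reset
Bit 1: prefix='0' -> emit 'e', reset
Bit 2: prefix='0' -> emit 'e', reset
Bit 3: prefix='0' -> emit 'e', reset
Bit 4: prefix='1' (no match yet)
Bit 5: prefix='11' -> emit 'd', reset

Answer: 0 1 2 3 4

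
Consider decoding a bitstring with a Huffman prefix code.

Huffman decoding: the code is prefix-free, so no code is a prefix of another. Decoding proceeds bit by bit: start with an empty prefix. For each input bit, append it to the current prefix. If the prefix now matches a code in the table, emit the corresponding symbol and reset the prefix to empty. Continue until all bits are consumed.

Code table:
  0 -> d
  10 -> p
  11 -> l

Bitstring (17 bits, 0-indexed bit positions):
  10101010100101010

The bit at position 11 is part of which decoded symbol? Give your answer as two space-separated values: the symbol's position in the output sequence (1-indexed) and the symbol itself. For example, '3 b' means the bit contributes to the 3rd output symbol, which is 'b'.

Bit 0: prefix='1' (no match yet)
Bit 1: prefix='10' -> emit 'p', reset
Bit 2: prefix='1' (no match yet)
Bit 3: prefix='10' -> emit 'p', reset
Bit 4: prefix='1' (no match yet)
Bit 5: prefix='10' -> emit 'p', reset
Bit 6: prefix='1' (no match yet)
Bit 7: prefix='10' -> emit 'p', reset
Bit 8: prefix='1' (no match yet)
Bit 9: prefix='10' -> emit 'p', reset
Bit 10: prefix='0' -> emit 'd', reset
Bit 11: prefix='1' (no match yet)
Bit 12: prefix='10' -> emit 'p', reset
Bit 13: prefix='1' (no match yet)
Bit 14: prefix='10' -> emit 'p', reset
Bit 15: prefix='1' (no match yet)

Answer: 7 p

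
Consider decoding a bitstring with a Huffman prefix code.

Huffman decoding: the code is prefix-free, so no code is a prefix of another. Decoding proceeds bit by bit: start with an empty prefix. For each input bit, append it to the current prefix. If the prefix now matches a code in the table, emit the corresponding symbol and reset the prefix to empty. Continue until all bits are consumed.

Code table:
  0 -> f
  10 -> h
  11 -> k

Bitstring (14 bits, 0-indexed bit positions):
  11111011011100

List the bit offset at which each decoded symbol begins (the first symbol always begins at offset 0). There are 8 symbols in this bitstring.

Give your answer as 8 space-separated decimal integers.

Bit 0: prefix='1' (no match yet)
Bit 1: prefix='11' -> emit 'k', reset
Bit 2: prefix='1' (no match yet)
Bit 3: prefix='11' -> emit 'k', reset
Bit 4: prefix='1' (no match yet)
Bit 5: prefix='10' -> emit 'h', reset
Bit 6: prefix='1' (no match yet)
Bit 7: prefix='11' -> emit 'k', reset
Bit 8: prefix='0' -> emit 'f', reset
Bit 9: prefix='1' (no match yet)
Bit 10: prefix='11' -> emit 'k', reset
Bit 11: prefix='1' (no match yet)
Bit 12: prefix='10' -> emit 'h', reset
Bit 13: prefix='0' -> emit 'f', reset

Answer: 0 2 4 6 8 9 11 13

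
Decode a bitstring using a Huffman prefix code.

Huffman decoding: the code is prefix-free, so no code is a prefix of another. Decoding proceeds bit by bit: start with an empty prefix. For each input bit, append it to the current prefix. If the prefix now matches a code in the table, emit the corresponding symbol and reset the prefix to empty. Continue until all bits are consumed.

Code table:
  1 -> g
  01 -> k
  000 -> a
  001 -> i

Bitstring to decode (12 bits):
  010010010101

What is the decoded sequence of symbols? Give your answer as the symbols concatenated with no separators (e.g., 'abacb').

Answer: kiikk

Derivation:
Bit 0: prefix='0' (no match yet)
Bit 1: prefix='01' -> emit 'k', reset
Bit 2: prefix='0' (no match yet)
Bit 3: prefix='00' (no match yet)
Bit 4: prefix='001' -> emit 'i', reset
Bit 5: prefix='0' (no match yet)
Bit 6: prefix='00' (no match yet)
Bit 7: prefix='001' -> emit 'i', reset
Bit 8: prefix='0' (no match yet)
Bit 9: prefix='01' -> emit 'k', reset
Bit 10: prefix='0' (no match yet)
Bit 11: prefix='01' -> emit 'k', reset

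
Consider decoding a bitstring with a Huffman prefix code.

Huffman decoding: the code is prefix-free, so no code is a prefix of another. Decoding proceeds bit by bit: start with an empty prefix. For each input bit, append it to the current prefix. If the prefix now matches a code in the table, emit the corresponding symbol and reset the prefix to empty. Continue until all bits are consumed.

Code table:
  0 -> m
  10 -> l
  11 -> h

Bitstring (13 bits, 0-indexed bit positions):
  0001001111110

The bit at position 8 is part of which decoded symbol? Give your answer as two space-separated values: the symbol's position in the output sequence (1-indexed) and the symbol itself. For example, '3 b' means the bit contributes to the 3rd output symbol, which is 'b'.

Answer: 7 h

Derivation:
Bit 0: prefix='0' -> emit 'm', reset
Bit 1: prefix='0' -> emit 'm', reset
Bit 2: prefix='0' -> emit 'm', reset
Bit 3: prefix='1' (no match yet)
Bit 4: prefix='10' -> emit 'l', reset
Bit 5: prefix='0' -> emit 'm', reset
Bit 6: prefix='1' (no match yet)
Bit 7: prefix='11' -> emit 'h', reset
Bit 8: prefix='1' (no match yet)
Bit 9: prefix='11' -> emit 'h', reset
Bit 10: prefix='1' (no match yet)
Bit 11: prefix='11' -> emit 'h', reset
Bit 12: prefix='0' -> emit 'm', reset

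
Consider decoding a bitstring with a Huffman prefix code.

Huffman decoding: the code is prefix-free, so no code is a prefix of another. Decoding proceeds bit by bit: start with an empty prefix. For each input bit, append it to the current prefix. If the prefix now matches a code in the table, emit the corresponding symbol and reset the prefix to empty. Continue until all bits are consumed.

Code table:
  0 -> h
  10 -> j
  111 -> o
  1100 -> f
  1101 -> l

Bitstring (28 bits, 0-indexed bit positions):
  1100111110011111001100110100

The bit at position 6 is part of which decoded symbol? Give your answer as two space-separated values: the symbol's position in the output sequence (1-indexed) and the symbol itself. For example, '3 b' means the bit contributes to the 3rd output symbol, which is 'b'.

Answer: 2 o

Derivation:
Bit 0: prefix='1' (no match yet)
Bit 1: prefix='11' (no match yet)
Bit 2: prefix='110' (no match yet)
Bit 3: prefix='1100' -> emit 'f', reset
Bit 4: prefix='1' (no match yet)
Bit 5: prefix='11' (no match yet)
Bit 6: prefix='111' -> emit 'o', reset
Bit 7: prefix='1' (no match yet)
Bit 8: prefix='11' (no match yet)
Bit 9: prefix='110' (no match yet)
Bit 10: prefix='1100' -> emit 'f', reset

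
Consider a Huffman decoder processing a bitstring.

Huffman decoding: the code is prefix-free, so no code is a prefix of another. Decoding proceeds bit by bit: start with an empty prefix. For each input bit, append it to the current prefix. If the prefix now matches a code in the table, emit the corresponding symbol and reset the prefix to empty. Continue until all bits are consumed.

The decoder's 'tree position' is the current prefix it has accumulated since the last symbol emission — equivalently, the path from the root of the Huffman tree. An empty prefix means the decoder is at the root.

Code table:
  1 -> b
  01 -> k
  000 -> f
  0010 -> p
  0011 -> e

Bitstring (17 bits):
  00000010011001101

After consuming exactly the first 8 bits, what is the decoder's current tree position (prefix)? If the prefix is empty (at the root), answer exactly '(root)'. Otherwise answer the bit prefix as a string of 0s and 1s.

Answer: 0

Derivation:
Bit 0: prefix='0' (no match yet)
Bit 1: prefix='00' (no match yet)
Bit 2: prefix='000' -> emit 'f', reset
Bit 3: prefix='0' (no match yet)
Bit 4: prefix='00' (no match yet)
Bit 5: prefix='000' -> emit 'f', reset
Bit 6: prefix='1' -> emit 'b', reset
Bit 7: prefix='0' (no match yet)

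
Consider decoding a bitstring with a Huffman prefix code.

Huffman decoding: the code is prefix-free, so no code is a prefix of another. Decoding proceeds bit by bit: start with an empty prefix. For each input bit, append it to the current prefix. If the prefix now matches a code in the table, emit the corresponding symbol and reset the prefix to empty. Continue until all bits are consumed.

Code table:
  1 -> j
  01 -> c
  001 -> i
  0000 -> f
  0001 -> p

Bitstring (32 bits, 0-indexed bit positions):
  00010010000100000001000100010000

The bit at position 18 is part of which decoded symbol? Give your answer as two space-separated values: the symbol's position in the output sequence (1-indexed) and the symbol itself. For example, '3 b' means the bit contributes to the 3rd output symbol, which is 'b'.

Answer: 6 p

Derivation:
Bit 0: prefix='0' (no match yet)
Bit 1: prefix='00' (no match yet)
Bit 2: prefix='000' (no match yet)
Bit 3: prefix='0001' -> emit 'p', reset
Bit 4: prefix='0' (no match yet)
Bit 5: prefix='00' (no match yet)
Bit 6: prefix='001' -> emit 'i', reset
Bit 7: prefix='0' (no match yet)
Bit 8: prefix='00' (no match yet)
Bit 9: prefix='000' (no match yet)
Bit 10: prefix='0000' -> emit 'f', reset
Bit 11: prefix='1' -> emit 'j', reset
Bit 12: prefix='0' (no match yet)
Bit 13: prefix='00' (no match yet)
Bit 14: prefix='000' (no match yet)
Bit 15: prefix='0000' -> emit 'f', reset
Bit 16: prefix='0' (no match yet)
Bit 17: prefix='00' (no match yet)
Bit 18: prefix='000' (no match yet)
Bit 19: prefix='0001' -> emit 'p', reset
Bit 20: prefix='0' (no match yet)
Bit 21: prefix='00' (no match yet)
Bit 22: prefix='000' (no match yet)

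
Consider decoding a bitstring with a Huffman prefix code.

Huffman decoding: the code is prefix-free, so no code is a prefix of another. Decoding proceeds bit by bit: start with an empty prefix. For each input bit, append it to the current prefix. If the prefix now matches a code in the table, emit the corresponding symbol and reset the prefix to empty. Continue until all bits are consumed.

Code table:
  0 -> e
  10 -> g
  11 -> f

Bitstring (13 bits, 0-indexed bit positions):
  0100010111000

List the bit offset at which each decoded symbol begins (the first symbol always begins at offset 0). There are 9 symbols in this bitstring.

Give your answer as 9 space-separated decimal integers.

Answer: 0 1 3 4 5 7 9 11 12

Derivation:
Bit 0: prefix='0' -> emit 'e', reset
Bit 1: prefix='1' (no match yet)
Bit 2: prefix='10' -> emit 'g', reset
Bit 3: prefix='0' -> emit 'e', reset
Bit 4: prefix='0' -> emit 'e', reset
Bit 5: prefix='1' (no match yet)
Bit 6: prefix='10' -> emit 'g', reset
Bit 7: prefix='1' (no match yet)
Bit 8: prefix='11' -> emit 'f', reset
Bit 9: prefix='1' (no match yet)
Bit 10: prefix='10' -> emit 'g', reset
Bit 11: prefix='0' -> emit 'e', reset
Bit 12: prefix='0' -> emit 'e', reset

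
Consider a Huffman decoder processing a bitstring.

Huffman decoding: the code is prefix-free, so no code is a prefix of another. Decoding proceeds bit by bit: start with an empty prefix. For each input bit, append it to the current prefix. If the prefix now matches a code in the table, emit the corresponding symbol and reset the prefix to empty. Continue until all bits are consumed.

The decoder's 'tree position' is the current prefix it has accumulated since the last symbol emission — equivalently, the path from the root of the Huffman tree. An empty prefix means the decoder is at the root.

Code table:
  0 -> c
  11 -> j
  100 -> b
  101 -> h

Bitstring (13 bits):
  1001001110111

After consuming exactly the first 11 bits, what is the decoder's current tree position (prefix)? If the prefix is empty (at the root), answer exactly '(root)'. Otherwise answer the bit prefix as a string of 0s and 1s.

Answer: (root)

Derivation:
Bit 0: prefix='1' (no match yet)
Bit 1: prefix='10' (no match yet)
Bit 2: prefix='100' -> emit 'b', reset
Bit 3: prefix='1' (no match yet)
Bit 4: prefix='10' (no match yet)
Bit 5: prefix='100' -> emit 'b', reset
Bit 6: prefix='1' (no match yet)
Bit 7: prefix='11' -> emit 'j', reset
Bit 8: prefix='1' (no match yet)
Bit 9: prefix='10' (no match yet)
Bit 10: prefix='101' -> emit 'h', reset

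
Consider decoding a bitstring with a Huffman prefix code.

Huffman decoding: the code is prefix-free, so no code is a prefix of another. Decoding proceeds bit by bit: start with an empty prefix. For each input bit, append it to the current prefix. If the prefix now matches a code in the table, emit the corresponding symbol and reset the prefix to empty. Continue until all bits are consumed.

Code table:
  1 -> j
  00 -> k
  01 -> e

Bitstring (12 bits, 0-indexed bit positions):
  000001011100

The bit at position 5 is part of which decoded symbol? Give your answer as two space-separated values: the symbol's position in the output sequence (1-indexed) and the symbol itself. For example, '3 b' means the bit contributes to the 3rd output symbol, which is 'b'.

Bit 0: prefix='0' (no match yet)
Bit 1: prefix='00' -> emit 'k', reset
Bit 2: prefix='0' (no match yet)
Bit 3: prefix='00' -> emit 'k', reset
Bit 4: prefix='0' (no match yet)
Bit 5: prefix='01' -> emit 'e', reset
Bit 6: prefix='0' (no match yet)
Bit 7: prefix='01' -> emit 'e', reset
Bit 8: prefix='1' -> emit 'j', reset
Bit 9: prefix='1' -> emit 'j', reset

Answer: 3 e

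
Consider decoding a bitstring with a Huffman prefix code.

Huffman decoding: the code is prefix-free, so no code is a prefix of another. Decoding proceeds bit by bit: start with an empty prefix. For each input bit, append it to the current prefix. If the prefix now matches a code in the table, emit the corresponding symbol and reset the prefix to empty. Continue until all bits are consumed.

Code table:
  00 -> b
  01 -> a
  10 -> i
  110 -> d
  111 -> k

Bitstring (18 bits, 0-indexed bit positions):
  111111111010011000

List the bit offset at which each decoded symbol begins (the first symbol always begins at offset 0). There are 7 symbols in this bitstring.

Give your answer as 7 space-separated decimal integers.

Answer: 0 3 6 9 11 13 16

Derivation:
Bit 0: prefix='1' (no match yet)
Bit 1: prefix='11' (no match yet)
Bit 2: prefix='111' -> emit 'k', reset
Bit 3: prefix='1' (no match yet)
Bit 4: prefix='11' (no match yet)
Bit 5: prefix='111' -> emit 'k', reset
Bit 6: prefix='1' (no match yet)
Bit 7: prefix='11' (no match yet)
Bit 8: prefix='111' -> emit 'k', reset
Bit 9: prefix='0' (no match yet)
Bit 10: prefix='01' -> emit 'a', reset
Bit 11: prefix='0' (no match yet)
Bit 12: prefix='00' -> emit 'b', reset
Bit 13: prefix='1' (no match yet)
Bit 14: prefix='11' (no match yet)
Bit 15: prefix='110' -> emit 'd', reset
Bit 16: prefix='0' (no match yet)
Bit 17: prefix='00' -> emit 'b', reset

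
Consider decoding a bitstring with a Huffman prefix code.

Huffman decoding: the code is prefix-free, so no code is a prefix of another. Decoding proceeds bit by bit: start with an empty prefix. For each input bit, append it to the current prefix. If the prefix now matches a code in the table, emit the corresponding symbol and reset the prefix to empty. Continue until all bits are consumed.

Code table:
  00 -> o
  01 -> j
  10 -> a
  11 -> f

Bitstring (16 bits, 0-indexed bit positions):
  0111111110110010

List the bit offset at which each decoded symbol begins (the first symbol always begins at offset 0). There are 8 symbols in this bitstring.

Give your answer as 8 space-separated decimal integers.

Bit 0: prefix='0' (no match yet)
Bit 1: prefix='01' -> emit 'j', reset
Bit 2: prefix='1' (no match yet)
Bit 3: prefix='11' -> emit 'f', reset
Bit 4: prefix='1' (no match yet)
Bit 5: prefix='11' -> emit 'f', reset
Bit 6: prefix='1' (no match yet)
Bit 7: prefix='11' -> emit 'f', reset
Bit 8: prefix='1' (no match yet)
Bit 9: prefix='10' -> emit 'a', reset
Bit 10: prefix='1' (no match yet)
Bit 11: prefix='11' -> emit 'f', reset
Bit 12: prefix='0' (no match yet)
Bit 13: prefix='00' -> emit 'o', reset
Bit 14: prefix='1' (no match yet)
Bit 15: prefix='10' -> emit 'a', reset

Answer: 0 2 4 6 8 10 12 14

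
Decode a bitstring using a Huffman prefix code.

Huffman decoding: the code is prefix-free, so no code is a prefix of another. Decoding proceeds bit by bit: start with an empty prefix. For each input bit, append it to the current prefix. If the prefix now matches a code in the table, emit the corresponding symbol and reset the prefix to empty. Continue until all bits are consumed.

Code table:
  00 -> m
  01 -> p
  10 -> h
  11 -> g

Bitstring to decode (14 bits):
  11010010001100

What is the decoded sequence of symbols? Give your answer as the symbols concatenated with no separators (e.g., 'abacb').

Answer: gpmhmgm

Derivation:
Bit 0: prefix='1' (no match yet)
Bit 1: prefix='11' -> emit 'g', reset
Bit 2: prefix='0' (no match yet)
Bit 3: prefix='01' -> emit 'p', reset
Bit 4: prefix='0' (no match yet)
Bit 5: prefix='00' -> emit 'm', reset
Bit 6: prefix='1' (no match yet)
Bit 7: prefix='10' -> emit 'h', reset
Bit 8: prefix='0' (no match yet)
Bit 9: prefix='00' -> emit 'm', reset
Bit 10: prefix='1' (no match yet)
Bit 11: prefix='11' -> emit 'g', reset
Bit 12: prefix='0' (no match yet)
Bit 13: prefix='00' -> emit 'm', reset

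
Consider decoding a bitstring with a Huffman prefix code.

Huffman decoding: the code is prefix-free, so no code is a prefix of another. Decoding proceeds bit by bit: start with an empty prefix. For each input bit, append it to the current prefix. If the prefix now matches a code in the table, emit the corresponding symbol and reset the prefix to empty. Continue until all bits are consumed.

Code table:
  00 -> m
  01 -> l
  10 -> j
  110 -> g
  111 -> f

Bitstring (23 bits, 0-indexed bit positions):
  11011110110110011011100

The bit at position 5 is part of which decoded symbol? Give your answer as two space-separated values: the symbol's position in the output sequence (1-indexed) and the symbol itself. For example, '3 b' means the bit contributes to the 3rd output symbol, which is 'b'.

Bit 0: prefix='1' (no match yet)
Bit 1: prefix='11' (no match yet)
Bit 2: prefix='110' -> emit 'g', reset
Bit 3: prefix='1' (no match yet)
Bit 4: prefix='11' (no match yet)
Bit 5: prefix='111' -> emit 'f', reset
Bit 6: prefix='1' (no match yet)
Bit 7: prefix='10' -> emit 'j', reset
Bit 8: prefix='1' (no match yet)
Bit 9: prefix='11' (no match yet)

Answer: 2 f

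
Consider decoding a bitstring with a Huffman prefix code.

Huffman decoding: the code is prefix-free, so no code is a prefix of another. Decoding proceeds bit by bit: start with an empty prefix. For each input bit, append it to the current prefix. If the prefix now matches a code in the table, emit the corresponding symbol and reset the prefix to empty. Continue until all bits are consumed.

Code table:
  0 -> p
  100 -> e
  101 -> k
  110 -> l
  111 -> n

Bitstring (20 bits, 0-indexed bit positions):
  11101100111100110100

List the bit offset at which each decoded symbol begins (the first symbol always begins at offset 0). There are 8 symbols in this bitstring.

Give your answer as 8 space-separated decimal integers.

Bit 0: prefix='1' (no match yet)
Bit 1: prefix='11' (no match yet)
Bit 2: prefix='111' -> emit 'n', reset
Bit 3: prefix='0' -> emit 'p', reset
Bit 4: prefix='1' (no match yet)
Bit 5: prefix='11' (no match yet)
Bit 6: prefix='110' -> emit 'l', reset
Bit 7: prefix='0' -> emit 'p', reset
Bit 8: prefix='1' (no match yet)
Bit 9: prefix='11' (no match yet)
Bit 10: prefix='111' -> emit 'n', reset
Bit 11: prefix='1' (no match yet)
Bit 12: prefix='10' (no match yet)
Bit 13: prefix='100' -> emit 'e', reset
Bit 14: prefix='1' (no match yet)
Bit 15: prefix='11' (no match yet)
Bit 16: prefix='110' -> emit 'l', reset
Bit 17: prefix='1' (no match yet)
Bit 18: prefix='10' (no match yet)
Bit 19: prefix='100' -> emit 'e', reset

Answer: 0 3 4 7 8 11 14 17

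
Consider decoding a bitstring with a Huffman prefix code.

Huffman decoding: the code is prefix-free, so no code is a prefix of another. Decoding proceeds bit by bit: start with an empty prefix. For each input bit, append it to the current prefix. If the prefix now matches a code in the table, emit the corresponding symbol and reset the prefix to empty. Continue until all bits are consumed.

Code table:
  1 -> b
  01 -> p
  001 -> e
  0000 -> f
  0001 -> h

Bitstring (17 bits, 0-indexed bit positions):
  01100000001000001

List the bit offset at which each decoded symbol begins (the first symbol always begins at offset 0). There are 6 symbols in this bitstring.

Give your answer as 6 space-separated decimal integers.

Bit 0: prefix='0' (no match yet)
Bit 1: prefix='01' -> emit 'p', reset
Bit 2: prefix='1' -> emit 'b', reset
Bit 3: prefix='0' (no match yet)
Bit 4: prefix='00' (no match yet)
Bit 5: prefix='000' (no match yet)
Bit 6: prefix='0000' -> emit 'f', reset
Bit 7: prefix='0' (no match yet)
Bit 8: prefix='00' (no match yet)
Bit 9: prefix='000' (no match yet)
Bit 10: prefix='0001' -> emit 'h', reset
Bit 11: prefix='0' (no match yet)
Bit 12: prefix='00' (no match yet)
Bit 13: prefix='000' (no match yet)
Bit 14: prefix='0000' -> emit 'f', reset
Bit 15: prefix='0' (no match yet)
Bit 16: prefix='01' -> emit 'p', reset

Answer: 0 2 3 7 11 15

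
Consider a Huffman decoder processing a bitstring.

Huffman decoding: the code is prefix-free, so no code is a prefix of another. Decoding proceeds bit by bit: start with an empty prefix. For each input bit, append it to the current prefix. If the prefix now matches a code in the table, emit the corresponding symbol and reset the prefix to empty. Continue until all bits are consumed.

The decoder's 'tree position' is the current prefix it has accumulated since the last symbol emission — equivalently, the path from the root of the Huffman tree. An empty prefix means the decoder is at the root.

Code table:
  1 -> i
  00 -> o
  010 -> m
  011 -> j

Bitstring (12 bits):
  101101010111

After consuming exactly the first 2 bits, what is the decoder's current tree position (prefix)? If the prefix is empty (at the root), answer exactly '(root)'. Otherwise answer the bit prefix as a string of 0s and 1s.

Bit 0: prefix='1' -> emit 'i', reset
Bit 1: prefix='0' (no match yet)

Answer: 0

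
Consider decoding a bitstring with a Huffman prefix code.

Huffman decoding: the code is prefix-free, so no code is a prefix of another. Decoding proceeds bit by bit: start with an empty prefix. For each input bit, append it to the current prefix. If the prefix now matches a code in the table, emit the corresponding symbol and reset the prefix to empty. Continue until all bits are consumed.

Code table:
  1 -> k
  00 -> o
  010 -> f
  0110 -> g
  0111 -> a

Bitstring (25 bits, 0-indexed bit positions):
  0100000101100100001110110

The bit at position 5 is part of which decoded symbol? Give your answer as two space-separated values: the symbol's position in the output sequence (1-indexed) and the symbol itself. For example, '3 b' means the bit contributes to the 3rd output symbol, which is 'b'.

Bit 0: prefix='0' (no match yet)
Bit 1: prefix='01' (no match yet)
Bit 2: prefix='010' -> emit 'f', reset
Bit 3: prefix='0' (no match yet)
Bit 4: prefix='00' -> emit 'o', reset
Bit 5: prefix='0' (no match yet)
Bit 6: prefix='00' -> emit 'o', reset
Bit 7: prefix='1' -> emit 'k', reset
Bit 8: prefix='0' (no match yet)
Bit 9: prefix='01' (no match yet)

Answer: 3 o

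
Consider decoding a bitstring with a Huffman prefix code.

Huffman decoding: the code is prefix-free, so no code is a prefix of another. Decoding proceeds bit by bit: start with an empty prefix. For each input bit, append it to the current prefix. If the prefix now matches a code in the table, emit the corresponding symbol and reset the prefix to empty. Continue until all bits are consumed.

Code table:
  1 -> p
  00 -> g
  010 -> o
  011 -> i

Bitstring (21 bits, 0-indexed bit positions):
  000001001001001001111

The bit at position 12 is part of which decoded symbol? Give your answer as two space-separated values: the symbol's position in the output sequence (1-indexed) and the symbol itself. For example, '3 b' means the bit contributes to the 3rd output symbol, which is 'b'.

Answer: 5 o

Derivation:
Bit 0: prefix='0' (no match yet)
Bit 1: prefix='00' -> emit 'g', reset
Bit 2: prefix='0' (no match yet)
Bit 3: prefix='00' -> emit 'g', reset
Bit 4: prefix='0' (no match yet)
Bit 5: prefix='01' (no match yet)
Bit 6: prefix='010' -> emit 'o', reset
Bit 7: prefix='0' (no match yet)
Bit 8: prefix='01' (no match yet)
Bit 9: prefix='010' -> emit 'o', reset
Bit 10: prefix='0' (no match yet)
Bit 11: prefix='01' (no match yet)
Bit 12: prefix='010' -> emit 'o', reset
Bit 13: prefix='0' (no match yet)
Bit 14: prefix='01' (no match yet)
Bit 15: prefix='010' -> emit 'o', reset
Bit 16: prefix='0' (no match yet)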